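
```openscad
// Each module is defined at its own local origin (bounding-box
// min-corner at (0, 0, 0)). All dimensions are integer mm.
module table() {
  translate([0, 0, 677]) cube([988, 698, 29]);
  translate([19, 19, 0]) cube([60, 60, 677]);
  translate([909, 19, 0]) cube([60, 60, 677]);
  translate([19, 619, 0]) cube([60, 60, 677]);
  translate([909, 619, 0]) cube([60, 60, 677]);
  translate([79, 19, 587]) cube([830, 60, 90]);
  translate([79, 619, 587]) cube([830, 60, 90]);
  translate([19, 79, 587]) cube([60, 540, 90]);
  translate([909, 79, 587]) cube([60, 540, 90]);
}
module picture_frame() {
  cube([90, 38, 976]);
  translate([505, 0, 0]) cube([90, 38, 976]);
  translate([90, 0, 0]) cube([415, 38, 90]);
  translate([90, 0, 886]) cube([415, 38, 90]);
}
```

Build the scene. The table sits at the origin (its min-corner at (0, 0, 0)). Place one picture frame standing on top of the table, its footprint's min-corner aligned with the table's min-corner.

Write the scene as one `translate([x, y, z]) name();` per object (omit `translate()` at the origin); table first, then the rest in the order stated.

table();
translate([0, 0, 706]) picture_frame();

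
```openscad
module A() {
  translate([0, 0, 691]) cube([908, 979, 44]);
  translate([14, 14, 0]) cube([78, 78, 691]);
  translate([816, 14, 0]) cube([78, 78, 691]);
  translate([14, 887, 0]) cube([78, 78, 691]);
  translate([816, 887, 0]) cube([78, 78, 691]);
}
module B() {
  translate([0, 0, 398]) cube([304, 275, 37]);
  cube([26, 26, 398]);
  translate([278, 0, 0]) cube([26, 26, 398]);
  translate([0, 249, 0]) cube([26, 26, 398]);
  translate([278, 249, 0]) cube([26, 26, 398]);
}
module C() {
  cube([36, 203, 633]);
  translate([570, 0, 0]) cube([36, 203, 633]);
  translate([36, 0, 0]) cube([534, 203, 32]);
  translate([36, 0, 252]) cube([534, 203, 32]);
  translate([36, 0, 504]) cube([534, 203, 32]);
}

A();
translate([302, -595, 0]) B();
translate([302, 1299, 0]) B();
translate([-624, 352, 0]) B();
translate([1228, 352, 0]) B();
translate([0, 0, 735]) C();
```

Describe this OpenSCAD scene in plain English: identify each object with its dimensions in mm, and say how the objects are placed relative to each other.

A is a table with a 908×979 mm rectangular top, 44 mm thick, top surface at z = 735 mm, supported by four 78×78 mm square legs, each inset 14 mm from the nearest pair of top edges, running from the floor.

B is a four-legged stool. The seat is a 304×275×37 mm slab whose top surface is at z = 435 mm; four square legs, each 26×26 mm in cross-section, run from the floor (z = 0) to the underside of the seat, each flush with a corner of the seat.

C is an open bookshelf. Two side panels, each 36 mm thick, 203 mm deep and 633 mm tall, stand 606 mm apart (outside-to-outside). Between them sit 3 shelves, each 32 mm thick and 203 mm deep, spanning the full gap between the sides. The bottom shelf rests on the floor (its underside at z = 0) and the clear gap between one shelf's top and the next shelf's underside is 220 mm.

Four stools sit around the table at the −y, +y, −x, +x sides. The bookshelf is on top of the table.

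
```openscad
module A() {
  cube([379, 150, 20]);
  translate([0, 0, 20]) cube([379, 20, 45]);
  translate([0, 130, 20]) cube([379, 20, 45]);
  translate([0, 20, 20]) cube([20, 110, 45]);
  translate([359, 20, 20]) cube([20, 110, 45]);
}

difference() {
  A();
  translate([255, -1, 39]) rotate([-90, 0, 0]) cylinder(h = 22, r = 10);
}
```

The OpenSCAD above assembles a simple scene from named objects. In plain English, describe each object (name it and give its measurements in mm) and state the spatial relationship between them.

A is an open storage box with external size 379×150×65 mm and wall thickness 20 mm (the base is also 20 mm thick). The base covers the whole footprint; the four walls stand on the base, with the y-facing walls full-width and the x-facing walls fitting between their inner faces.

The open box has a circular hole of radius 10 mm through its front wall, centred at (x = 255, z = 39).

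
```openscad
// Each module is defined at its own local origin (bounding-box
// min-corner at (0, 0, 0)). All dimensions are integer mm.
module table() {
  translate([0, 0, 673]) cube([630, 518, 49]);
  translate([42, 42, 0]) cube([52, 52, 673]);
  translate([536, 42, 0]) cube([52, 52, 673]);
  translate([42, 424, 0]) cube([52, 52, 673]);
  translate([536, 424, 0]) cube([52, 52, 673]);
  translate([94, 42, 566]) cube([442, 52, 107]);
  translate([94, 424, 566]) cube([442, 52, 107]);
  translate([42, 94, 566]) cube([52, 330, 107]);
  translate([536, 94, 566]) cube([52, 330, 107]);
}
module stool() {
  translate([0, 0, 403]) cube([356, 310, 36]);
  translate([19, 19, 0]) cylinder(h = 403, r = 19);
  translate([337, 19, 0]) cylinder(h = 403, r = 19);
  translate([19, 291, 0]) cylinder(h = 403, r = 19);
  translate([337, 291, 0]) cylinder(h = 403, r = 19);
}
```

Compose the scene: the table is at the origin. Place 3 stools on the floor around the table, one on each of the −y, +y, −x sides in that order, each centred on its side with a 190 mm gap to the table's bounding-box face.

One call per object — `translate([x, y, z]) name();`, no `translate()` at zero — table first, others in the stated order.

table();
translate([137, -500, 0]) stool();
translate([137, 708, 0]) stool();
translate([-546, 104, 0]) stool();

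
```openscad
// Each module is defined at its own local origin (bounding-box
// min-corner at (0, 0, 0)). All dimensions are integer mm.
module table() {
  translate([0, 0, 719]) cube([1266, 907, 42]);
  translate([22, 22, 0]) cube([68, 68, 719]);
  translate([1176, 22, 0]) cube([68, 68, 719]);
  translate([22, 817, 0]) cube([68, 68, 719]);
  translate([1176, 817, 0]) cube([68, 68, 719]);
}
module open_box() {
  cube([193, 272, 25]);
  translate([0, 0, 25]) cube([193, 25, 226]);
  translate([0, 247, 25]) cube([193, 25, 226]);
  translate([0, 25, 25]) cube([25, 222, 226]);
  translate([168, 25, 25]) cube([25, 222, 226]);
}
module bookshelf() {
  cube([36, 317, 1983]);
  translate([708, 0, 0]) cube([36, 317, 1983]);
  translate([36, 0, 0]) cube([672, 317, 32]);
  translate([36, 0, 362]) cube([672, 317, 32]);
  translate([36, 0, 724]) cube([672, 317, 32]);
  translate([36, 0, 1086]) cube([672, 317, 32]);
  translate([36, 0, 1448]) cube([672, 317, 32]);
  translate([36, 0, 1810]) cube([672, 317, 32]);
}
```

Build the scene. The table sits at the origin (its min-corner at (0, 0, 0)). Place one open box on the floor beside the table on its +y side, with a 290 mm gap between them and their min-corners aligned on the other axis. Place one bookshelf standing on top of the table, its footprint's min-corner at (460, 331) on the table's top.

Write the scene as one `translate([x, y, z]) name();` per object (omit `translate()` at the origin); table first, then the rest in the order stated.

table();
translate([0, 1197, 0]) open_box();
translate([460, 331, 761]) bookshelf();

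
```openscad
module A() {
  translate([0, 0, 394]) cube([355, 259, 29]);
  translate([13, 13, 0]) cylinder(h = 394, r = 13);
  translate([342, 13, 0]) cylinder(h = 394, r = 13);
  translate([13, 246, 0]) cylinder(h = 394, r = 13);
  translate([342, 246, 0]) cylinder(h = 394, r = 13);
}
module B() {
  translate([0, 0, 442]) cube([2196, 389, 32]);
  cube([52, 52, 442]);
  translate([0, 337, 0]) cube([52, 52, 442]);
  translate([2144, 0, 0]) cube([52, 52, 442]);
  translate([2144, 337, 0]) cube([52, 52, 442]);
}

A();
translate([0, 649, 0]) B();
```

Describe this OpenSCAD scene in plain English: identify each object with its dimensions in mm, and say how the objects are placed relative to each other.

A is a four-legged stool. The seat is 355×259 mm, 29 mm thick, top at z = 423 mm. It stands on four round legs, each 26 mm in diameter, from z = 0 to the seat underside, each leg's axis is inset half a diameter from the nearest pair of seat edges (so the leg's bounding box is flush with the corner).

B is a long wooden bench with a 2196 mm (x) × 389 mm (y) seat, 32 mm thick, its top surface 474 mm above the floor. Four 52 mm square legs at the seat corners, flush with the edges, run from z = 0 to the seat underside.

The bench is on the floor beside the stool on its +y side.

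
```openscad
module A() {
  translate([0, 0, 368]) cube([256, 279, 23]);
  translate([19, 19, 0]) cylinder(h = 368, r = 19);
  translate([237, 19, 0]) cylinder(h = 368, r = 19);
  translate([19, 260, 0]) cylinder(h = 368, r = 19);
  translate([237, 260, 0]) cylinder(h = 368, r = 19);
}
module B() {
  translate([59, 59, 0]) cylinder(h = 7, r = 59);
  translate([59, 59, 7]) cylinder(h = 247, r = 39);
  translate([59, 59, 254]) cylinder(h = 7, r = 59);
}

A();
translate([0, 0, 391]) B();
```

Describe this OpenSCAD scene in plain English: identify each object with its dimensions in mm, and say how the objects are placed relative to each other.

A is a simple wooden stool: a rectangular seat 256 mm (x) by 279 mm (y), 23 mm thick, top face at z = 391 mm, on four round legs, each 38 mm in diameter. The legs rest on z = 0, each leg's axis is inset half a diameter from the nearest pair of seat edges (so the leg's bounding box is flush with the corner).

B is a spool: two coaxial disc flanges of radius 59 mm and thickness 7 mm, joined by a core cylinder of radius 39 mm and height 247 mm. The lower flange rests on z = 0 and the three cylinders share a vertical axis.

The spool is on top of the stool.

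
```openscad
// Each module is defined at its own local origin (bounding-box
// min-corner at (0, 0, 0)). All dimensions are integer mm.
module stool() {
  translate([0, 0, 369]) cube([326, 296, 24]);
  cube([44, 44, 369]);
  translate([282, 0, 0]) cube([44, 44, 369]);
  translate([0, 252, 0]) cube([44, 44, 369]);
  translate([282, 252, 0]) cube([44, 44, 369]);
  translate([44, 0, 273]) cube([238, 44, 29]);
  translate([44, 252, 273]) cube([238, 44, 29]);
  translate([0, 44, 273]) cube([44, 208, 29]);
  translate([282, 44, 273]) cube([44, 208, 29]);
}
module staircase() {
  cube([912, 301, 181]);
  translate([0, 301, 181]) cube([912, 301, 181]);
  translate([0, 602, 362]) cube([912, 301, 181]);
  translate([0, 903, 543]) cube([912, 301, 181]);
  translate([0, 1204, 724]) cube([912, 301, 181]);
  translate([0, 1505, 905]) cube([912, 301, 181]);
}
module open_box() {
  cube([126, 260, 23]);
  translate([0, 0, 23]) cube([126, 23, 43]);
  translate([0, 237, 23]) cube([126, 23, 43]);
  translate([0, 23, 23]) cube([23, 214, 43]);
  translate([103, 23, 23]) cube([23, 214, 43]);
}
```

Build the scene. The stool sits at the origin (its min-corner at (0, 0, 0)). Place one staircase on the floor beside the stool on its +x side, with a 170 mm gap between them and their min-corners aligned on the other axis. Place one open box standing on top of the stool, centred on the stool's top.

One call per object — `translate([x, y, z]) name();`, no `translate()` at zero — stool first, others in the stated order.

stool();
translate([496, 0, 0]) staircase();
translate([100, 18, 393]) open_box();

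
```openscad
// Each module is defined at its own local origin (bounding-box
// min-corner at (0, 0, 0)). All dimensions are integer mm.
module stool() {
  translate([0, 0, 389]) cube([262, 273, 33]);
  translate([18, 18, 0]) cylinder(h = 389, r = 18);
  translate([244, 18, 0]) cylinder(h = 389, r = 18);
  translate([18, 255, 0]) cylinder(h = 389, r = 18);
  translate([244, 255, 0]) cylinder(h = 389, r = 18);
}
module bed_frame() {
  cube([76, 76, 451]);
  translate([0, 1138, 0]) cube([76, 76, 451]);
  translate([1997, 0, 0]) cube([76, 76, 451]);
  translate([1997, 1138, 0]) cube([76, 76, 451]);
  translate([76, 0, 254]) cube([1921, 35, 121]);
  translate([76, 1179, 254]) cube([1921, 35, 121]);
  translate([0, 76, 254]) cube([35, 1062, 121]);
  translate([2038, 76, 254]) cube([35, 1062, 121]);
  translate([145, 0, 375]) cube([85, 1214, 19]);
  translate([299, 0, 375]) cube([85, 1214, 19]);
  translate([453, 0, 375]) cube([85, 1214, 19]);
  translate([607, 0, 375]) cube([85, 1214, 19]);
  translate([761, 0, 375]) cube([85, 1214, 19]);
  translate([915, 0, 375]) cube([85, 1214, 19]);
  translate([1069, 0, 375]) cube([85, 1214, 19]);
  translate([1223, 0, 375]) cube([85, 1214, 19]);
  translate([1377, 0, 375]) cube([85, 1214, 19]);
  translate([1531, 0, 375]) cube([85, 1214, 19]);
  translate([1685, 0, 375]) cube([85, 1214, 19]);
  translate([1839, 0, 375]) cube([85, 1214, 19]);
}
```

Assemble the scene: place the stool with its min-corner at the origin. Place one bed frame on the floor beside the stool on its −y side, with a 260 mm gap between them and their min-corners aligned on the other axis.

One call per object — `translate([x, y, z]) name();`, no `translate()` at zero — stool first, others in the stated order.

stool();
translate([0, -1474, 0]) bed_frame();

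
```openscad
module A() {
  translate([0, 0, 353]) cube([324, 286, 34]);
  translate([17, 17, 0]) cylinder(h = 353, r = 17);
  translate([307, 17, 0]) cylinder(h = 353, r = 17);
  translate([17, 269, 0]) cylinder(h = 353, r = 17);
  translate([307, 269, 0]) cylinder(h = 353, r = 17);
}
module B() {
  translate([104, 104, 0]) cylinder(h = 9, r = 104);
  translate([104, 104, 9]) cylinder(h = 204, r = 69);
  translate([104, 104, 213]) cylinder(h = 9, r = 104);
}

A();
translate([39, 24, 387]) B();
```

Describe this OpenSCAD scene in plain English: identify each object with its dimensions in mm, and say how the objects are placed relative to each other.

A is a four-legged stool. The seat is a 324×286×34 mm slab whose top surface is at z = 387 mm; four round legs, each 34 mm in diameter, run from the floor (z = 0) to the underside of the seat, each leg's axis is inset half a diameter from the nearest pair of seat edges (so the leg's bounding box is flush with the corner).

B is a spool: two coaxial disc flanges of radius 104 mm and thickness 9 mm, joined by a core cylinder of radius 69 mm and height 204 mm. The lower flange rests on z = 0 and the three cylinders share a vertical axis.

The spool is on top of the stool.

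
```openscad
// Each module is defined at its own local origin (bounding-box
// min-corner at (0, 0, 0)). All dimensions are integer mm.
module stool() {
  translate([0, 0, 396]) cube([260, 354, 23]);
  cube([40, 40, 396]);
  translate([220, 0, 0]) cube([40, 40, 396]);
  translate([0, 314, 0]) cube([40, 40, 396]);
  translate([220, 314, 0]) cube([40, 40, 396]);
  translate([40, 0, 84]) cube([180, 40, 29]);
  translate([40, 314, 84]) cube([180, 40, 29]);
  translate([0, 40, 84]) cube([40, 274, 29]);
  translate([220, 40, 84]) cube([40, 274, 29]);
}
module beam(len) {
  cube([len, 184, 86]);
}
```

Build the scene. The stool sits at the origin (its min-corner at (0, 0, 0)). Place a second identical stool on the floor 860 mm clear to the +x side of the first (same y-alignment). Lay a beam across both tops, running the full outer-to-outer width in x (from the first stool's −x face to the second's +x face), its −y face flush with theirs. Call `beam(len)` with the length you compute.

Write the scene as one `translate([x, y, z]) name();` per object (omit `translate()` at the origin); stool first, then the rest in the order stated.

stool();
translate([1120, 0, 0]) stool();
translate([0, 0, 419]) beam(1380);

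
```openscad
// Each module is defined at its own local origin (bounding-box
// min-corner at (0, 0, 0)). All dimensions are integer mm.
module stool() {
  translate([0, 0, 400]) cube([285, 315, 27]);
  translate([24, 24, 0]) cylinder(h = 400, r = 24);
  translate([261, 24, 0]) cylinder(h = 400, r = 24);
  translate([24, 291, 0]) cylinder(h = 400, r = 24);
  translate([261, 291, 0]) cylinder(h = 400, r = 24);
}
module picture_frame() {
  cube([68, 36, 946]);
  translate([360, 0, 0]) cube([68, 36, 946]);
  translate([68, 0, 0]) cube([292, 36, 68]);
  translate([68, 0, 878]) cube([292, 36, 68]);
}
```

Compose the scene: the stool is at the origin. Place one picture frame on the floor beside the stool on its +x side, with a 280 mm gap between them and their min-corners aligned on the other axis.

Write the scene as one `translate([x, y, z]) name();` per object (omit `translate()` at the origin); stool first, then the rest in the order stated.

stool();
translate([565, 0, 0]) picture_frame();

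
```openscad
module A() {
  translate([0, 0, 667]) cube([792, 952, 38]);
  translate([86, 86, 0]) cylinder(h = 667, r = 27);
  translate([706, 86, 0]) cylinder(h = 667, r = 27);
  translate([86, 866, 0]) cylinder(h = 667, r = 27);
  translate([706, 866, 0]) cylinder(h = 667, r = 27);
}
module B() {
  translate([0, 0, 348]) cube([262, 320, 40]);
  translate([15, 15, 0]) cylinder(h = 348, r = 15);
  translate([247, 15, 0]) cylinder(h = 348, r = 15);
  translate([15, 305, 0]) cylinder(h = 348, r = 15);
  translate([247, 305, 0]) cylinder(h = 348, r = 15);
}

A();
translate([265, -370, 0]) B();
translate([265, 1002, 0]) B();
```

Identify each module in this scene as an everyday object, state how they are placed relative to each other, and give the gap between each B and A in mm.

A is a table. B is a stool. Two stools sit around the table at the −y, +y sides. The gap between each stool and the table is 50 mm.

Each stool's nearest face is 50 mm from the table's bounding box.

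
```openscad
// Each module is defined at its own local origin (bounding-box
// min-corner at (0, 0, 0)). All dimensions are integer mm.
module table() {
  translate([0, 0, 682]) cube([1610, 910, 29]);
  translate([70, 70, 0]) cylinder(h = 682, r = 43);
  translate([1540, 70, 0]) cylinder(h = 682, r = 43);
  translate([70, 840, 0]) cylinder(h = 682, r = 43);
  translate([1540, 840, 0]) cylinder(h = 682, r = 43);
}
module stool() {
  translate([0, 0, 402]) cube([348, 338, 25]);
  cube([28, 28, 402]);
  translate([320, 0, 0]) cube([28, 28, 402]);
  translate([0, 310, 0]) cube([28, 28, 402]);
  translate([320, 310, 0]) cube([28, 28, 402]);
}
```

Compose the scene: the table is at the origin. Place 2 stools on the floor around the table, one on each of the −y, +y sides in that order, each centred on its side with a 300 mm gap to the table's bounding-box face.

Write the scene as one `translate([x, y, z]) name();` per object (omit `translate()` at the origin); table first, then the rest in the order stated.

table();
translate([631, -638, 0]) stool();
translate([631, 1210, 0]) stool();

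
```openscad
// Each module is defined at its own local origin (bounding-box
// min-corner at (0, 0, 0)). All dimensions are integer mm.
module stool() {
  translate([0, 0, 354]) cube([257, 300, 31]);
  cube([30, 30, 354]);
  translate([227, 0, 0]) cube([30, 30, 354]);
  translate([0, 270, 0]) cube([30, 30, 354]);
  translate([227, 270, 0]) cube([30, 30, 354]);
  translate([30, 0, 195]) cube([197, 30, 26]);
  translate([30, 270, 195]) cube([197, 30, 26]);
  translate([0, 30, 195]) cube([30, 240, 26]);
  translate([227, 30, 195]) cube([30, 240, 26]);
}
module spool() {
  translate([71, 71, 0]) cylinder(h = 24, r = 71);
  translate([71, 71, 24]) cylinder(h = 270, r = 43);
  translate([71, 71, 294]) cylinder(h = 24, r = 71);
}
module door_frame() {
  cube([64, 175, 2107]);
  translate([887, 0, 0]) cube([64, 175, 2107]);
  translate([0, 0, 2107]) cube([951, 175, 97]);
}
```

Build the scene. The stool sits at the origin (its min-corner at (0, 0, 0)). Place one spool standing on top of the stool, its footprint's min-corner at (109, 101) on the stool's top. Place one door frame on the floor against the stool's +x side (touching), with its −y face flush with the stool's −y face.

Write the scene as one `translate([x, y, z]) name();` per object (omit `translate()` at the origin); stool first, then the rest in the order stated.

stool();
translate([109, 101, 385]) spool();
translate([257, 0, 0]) door_frame();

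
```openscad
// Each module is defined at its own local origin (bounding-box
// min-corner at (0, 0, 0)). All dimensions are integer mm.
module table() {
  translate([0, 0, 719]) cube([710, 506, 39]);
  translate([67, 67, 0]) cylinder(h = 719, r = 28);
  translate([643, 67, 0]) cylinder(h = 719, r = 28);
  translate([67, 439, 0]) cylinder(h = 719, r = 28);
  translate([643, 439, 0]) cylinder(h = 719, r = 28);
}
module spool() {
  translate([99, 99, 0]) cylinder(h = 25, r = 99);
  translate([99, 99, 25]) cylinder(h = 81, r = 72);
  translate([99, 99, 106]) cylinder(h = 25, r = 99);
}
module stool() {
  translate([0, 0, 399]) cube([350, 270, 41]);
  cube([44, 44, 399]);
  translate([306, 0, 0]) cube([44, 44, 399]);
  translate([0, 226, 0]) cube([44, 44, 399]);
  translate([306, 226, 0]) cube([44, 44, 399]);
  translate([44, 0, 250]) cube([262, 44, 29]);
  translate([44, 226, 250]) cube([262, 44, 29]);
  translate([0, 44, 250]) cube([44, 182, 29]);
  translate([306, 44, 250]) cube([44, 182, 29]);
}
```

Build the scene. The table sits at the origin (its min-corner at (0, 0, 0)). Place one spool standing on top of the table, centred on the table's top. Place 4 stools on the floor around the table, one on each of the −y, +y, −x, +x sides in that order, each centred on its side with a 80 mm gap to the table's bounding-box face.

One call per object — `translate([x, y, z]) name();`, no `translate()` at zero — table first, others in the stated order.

table();
translate([256, 154, 758]) spool();
translate([180, -350, 0]) stool();
translate([180, 586, 0]) stool();
translate([-430, 118, 0]) stool();
translate([790, 118, 0]) stool();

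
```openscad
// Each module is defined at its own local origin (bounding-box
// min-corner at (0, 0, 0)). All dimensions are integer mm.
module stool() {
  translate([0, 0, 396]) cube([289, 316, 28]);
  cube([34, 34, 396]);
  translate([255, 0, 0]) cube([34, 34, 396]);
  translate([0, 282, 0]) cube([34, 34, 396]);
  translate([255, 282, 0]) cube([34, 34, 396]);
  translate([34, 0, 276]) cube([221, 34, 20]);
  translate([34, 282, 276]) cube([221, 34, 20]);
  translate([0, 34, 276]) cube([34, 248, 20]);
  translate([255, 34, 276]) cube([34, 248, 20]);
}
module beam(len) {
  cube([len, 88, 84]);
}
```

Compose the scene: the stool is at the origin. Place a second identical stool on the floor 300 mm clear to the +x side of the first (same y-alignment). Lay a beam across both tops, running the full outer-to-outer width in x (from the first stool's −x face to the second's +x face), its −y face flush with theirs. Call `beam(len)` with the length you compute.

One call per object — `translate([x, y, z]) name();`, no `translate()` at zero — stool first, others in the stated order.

stool();
translate([589, 0, 0]) stool();
translate([0, 0, 424]) beam(878);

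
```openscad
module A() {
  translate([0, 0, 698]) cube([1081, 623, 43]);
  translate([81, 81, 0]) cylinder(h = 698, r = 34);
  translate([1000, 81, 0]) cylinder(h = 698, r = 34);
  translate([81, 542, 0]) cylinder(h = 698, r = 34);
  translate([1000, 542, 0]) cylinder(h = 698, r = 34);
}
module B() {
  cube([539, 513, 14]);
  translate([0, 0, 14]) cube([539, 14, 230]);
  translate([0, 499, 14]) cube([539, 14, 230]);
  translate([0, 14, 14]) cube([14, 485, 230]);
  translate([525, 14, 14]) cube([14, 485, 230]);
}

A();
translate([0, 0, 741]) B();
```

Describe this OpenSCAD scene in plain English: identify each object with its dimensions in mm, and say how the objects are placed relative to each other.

A is a rectangular dining table. The top is 1081×623×43 mm with its upper surface at z = 741 mm. It stands on four round legs of 68 mm diameter, each leg's bounding box inset 47 mm from the nearest pair of top edges, running from the floor to the underside of the top.

B is an open-topped rectangular box: outside dimensions 539×513×244 mm, with a uniform wall and base thickness of 14 mm. The base is a full 539×513 slab on the floor; four walls sit on top of the base. The front and back walls (the −y and +y sides) span the full width; the two side walls fit between them.

The open box is on top of the table.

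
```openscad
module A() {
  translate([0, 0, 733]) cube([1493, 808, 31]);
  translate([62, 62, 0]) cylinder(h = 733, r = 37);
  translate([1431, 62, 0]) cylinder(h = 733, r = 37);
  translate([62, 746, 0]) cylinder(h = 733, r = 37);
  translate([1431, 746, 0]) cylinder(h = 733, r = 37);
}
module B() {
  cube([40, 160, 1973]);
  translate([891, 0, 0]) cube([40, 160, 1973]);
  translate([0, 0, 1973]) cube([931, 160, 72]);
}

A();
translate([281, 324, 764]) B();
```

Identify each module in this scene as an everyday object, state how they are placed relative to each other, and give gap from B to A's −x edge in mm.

A is a table. B is a door frame. The door frame is on top of the table, centred. The gap from the door frame to the table's −x edge is 281 mm.

The door frame's min-x is at 281; the table's min-x is 0; gap = 281 mm.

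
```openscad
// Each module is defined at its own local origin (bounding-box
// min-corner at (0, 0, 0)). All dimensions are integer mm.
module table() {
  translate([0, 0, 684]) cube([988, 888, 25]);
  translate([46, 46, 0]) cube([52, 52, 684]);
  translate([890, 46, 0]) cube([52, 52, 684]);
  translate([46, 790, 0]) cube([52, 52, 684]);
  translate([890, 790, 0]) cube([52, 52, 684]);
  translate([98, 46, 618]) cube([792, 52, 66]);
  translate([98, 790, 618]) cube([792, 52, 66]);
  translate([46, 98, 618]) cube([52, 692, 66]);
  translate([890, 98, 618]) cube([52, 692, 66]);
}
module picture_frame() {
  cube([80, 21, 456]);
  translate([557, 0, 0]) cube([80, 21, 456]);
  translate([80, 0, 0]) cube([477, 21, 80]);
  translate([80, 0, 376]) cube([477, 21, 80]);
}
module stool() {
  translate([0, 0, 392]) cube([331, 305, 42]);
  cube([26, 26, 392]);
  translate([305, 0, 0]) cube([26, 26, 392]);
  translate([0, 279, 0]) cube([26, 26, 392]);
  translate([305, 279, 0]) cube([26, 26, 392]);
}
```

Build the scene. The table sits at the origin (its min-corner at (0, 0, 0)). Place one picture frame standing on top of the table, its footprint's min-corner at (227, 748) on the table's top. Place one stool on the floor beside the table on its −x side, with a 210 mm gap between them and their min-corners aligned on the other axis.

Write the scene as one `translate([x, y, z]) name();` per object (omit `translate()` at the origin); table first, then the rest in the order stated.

table();
translate([227, 748, 709]) picture_frame();
translate([-541, 0, 0]) stool();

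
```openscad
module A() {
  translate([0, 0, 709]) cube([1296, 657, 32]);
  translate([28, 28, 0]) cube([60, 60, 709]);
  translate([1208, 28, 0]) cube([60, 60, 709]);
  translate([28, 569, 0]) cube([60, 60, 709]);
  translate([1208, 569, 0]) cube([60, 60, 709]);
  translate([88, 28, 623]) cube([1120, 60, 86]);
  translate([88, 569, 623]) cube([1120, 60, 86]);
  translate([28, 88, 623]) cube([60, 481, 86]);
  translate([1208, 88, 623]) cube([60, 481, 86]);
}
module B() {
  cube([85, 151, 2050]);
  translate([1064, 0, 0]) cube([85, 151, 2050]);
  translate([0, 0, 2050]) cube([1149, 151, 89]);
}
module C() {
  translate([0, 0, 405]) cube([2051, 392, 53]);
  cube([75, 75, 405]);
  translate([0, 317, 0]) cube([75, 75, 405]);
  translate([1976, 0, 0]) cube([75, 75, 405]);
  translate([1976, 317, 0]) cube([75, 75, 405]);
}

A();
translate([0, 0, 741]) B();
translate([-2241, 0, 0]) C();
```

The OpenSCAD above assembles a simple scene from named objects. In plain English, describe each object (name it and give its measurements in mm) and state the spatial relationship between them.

A is a rectangular dining table. The top is 1296×657×32 mm with its upper surface at z = 741 mm. It stands on four 60×60 mm square legs, each inset 28 mm from the nearest pair of top edges, running from the floor to the underside of the top. Four apron rails, 60 mm thick and 86 mm tall, run between adjacent legs with their top edges flush with the underside of the top and their outer faces flush with the legs' outer faces.

B is a rectangular door frame: two vertical jambs of 85×151 mm section, 2050 mm tall, with a clear opening 979 mm wide between their inner faces. A header 89 mm tall and 151 mm deep lies on top of the jambs and spans the full outside width.

C is a bench: a 2051×392 mm seat slab, 53 mm thick, top at z = 458 mm, on four 75×75 mm square legs flush with the seat corners and standing on z = 0.

The door frame is on top of the table. The bench is on the floor beside the table on its −x side.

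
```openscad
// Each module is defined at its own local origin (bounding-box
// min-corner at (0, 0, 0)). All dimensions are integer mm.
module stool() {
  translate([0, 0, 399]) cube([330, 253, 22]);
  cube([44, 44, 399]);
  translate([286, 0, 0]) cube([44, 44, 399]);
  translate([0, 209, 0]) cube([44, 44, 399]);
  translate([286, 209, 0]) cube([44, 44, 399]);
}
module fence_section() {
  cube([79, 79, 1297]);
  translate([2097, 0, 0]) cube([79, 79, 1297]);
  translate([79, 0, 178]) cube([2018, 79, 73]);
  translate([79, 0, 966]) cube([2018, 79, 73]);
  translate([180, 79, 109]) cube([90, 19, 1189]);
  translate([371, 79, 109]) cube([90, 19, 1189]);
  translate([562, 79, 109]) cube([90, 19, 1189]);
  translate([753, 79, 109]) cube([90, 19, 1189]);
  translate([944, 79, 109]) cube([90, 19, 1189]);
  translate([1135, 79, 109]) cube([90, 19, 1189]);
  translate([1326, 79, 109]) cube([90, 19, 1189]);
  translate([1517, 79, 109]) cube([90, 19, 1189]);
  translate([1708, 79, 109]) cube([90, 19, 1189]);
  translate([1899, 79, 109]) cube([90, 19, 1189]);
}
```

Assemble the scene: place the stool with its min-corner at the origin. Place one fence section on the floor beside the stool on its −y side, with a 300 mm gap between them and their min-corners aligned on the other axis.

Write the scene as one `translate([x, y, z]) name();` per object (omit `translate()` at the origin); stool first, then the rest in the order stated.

stool();
translate([0, -398, 0]) fence_section();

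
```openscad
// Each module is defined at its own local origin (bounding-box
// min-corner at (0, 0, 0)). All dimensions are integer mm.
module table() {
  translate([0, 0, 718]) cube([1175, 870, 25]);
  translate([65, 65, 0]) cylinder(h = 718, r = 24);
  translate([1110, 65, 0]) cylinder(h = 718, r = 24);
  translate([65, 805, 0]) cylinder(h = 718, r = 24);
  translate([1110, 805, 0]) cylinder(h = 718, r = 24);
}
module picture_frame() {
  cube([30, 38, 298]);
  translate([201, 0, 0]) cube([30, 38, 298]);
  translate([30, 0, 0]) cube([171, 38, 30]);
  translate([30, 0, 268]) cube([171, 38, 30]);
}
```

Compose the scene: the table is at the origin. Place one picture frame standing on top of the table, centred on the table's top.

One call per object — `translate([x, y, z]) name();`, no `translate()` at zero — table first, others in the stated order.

table();
translate([472, 416, 743]) picture_frame();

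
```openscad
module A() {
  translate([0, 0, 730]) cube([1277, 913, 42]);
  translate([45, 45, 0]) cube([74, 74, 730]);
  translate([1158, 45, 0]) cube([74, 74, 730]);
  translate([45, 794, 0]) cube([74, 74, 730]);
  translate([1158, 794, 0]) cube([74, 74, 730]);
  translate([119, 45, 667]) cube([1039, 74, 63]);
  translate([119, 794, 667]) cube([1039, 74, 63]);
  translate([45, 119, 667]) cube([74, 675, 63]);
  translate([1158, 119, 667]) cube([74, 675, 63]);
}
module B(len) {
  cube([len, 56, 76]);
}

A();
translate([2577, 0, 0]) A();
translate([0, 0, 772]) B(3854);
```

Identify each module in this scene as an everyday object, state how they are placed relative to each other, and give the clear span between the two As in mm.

Second table starts at x = 2577; first ends at x = 1277; clear span = 2577 − 1277 = 1300 mm.

A is a table. B is a beam. A beam spans the tops of two tables. The clear span between the two tables is 1300 mm.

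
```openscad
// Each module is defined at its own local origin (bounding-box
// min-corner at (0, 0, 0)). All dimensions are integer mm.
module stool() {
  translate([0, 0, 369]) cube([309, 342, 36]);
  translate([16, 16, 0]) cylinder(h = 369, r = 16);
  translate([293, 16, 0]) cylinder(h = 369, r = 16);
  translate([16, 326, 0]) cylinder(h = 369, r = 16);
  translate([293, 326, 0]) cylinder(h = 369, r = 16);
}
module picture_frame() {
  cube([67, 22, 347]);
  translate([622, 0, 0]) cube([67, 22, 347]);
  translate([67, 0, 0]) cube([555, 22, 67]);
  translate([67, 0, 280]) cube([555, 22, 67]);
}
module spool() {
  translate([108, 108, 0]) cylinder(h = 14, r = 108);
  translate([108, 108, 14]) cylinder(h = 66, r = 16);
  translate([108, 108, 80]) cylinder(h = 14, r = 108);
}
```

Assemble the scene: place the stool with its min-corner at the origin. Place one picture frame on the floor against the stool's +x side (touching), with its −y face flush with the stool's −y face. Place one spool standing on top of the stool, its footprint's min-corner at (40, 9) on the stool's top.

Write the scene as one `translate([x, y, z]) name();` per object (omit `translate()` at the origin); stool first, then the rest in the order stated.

stool();
translate([309, 0, 0]) picture_frame();
translate([40, 9, 405]) spool();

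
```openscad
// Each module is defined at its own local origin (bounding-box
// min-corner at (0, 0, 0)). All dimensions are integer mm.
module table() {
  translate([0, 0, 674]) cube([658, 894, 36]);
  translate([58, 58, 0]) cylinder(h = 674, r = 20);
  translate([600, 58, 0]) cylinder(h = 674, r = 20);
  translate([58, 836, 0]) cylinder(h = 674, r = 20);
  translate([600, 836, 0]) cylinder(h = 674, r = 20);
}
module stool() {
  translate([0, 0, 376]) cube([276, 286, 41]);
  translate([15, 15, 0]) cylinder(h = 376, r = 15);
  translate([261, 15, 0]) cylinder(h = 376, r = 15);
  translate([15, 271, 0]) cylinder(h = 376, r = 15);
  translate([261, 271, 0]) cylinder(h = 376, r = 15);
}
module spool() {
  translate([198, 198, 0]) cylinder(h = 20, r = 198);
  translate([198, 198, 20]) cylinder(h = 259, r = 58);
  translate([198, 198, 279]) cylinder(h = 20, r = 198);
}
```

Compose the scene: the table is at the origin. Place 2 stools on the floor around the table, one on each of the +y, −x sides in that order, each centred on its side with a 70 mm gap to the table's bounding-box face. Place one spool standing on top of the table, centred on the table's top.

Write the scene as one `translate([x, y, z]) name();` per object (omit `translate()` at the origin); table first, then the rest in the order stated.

table();
translate([191, 964, 0]) stool();
translate([-346, 304, 0]) stool();
translate([131, 249, 710]) spool();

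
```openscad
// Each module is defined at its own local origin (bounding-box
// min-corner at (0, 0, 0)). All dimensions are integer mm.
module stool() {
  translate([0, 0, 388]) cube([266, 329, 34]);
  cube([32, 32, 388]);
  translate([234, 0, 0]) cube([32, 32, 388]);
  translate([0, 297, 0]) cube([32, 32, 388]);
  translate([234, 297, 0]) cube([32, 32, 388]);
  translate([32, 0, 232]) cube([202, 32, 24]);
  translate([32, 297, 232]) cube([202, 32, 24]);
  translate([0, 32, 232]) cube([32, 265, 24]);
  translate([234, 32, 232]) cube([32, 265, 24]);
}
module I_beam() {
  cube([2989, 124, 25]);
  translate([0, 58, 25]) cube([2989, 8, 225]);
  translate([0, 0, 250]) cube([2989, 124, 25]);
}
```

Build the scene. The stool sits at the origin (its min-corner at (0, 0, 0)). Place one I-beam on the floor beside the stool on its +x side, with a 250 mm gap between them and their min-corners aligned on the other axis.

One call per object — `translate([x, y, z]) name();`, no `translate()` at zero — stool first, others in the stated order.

stool();
translate([516, 0, 0]) I_beam();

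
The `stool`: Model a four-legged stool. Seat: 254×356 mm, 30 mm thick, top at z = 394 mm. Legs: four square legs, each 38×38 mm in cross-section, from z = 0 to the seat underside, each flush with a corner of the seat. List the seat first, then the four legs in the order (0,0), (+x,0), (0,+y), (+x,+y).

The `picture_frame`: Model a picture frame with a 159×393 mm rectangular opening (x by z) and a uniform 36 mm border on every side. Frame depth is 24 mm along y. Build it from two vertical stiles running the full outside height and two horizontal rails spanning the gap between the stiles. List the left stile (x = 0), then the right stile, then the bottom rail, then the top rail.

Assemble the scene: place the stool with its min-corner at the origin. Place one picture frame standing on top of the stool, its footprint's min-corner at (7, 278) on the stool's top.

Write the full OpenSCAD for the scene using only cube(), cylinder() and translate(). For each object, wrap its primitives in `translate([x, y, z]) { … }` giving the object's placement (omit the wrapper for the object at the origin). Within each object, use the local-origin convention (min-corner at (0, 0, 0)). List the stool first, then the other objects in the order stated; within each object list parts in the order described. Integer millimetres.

translate([0, 0, 364]) cube([254, 356, 30]);
cube([38, 38, 364]);
translate([216, 0, 0]) cube([38, 38, 364]);
translate([0, 318, 0]) cube([38, 38, 364]);
translate([216, 318, 0]) cube([38, 38, 364]);
translate([7, 278, 394]) {
  cube([36, 24, 465]);
  translate([195, 0, 0]) cube([36, 24, 465]);
  translate([36, 0, 0]) cube([159, 24, 36]);
  translate([36, 0, 429]) cube([159, 24, 36]);
}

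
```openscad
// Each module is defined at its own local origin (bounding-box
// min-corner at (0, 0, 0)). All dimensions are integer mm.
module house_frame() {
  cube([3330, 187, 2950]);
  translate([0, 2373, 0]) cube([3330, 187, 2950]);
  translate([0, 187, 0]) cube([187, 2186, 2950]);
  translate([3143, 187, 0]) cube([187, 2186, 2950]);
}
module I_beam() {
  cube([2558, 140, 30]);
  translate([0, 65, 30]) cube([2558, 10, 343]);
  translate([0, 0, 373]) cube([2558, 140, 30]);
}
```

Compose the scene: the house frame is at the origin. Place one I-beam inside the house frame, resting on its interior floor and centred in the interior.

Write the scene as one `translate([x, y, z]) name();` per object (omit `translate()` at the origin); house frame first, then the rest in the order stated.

house_frame();
translate([386, 1210, 0]) I_beam();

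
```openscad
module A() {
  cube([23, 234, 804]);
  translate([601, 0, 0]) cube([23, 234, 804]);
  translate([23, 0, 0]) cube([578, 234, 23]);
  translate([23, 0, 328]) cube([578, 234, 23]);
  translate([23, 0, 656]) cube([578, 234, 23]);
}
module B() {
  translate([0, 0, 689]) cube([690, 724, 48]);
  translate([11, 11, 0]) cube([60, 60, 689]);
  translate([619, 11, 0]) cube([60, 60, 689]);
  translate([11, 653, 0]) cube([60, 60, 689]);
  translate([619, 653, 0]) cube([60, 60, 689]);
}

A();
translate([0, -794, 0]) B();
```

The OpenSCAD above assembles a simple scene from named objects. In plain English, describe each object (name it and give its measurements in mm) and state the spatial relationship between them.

A is a bookshelf 624 mm wide overall, 234 mm deep and 804 mm tall. The two sides are 23 mm thick vertical panels. 3 horizontal shelves of 23 mm thickness span between the inner faces of the sides; the lowest shelf sits on the floor and shelves are stacked with a clear vertical gap of 305 mm between each pair.

B is a table with a 690×724 mm rectangular top, 48 mm thick, top surface at z = 737 mm, supported by four 60×60 mm square legs, each inset 11 mm from the nearest pair of top edges, running from the floor.

The table is on the floor beside the bookshelf on its −y side.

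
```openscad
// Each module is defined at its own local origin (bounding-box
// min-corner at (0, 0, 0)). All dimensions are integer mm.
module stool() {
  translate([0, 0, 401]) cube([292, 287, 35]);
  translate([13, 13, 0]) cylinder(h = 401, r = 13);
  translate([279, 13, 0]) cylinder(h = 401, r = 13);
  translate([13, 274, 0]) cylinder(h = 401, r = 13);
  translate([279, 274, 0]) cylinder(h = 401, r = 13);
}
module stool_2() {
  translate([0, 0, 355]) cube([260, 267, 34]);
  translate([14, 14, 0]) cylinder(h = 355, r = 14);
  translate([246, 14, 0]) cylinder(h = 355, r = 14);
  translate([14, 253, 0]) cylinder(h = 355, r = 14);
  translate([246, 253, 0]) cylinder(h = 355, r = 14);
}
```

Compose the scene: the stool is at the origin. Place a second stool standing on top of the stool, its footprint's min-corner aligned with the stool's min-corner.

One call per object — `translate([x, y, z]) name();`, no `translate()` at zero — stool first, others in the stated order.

stool();
translate([0, 0, 436]) stool_2();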